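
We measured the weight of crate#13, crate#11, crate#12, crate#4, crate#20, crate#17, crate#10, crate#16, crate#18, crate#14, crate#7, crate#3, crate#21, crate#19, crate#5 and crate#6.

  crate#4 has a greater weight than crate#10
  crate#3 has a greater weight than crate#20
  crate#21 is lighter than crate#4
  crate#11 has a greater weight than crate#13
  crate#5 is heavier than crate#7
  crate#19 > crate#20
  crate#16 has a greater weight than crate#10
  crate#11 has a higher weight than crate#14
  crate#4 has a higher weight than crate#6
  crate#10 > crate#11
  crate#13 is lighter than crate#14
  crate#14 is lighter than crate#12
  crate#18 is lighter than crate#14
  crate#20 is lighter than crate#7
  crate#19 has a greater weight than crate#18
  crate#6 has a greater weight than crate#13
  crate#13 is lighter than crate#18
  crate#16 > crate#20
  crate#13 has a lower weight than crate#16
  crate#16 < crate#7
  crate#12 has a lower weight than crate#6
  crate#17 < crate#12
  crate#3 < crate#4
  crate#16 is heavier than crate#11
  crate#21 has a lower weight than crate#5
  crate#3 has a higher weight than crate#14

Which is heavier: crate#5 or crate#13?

crate#5

crate#13 < crate#14 and crate#14 < crate#11 give crate#13 < crate#11.
With crate#11 < crate#10: crate#13 < crate#14 < crate#11 < crate#10.
With crate#10 < crate#16: crate#13 < crate#14 < crate#11 < crate#10 < crate#16.
Then crate#16 < crate#7 extends the chain to crate#7.
Then crate#7 < crate#5 extends the chain to crate#5.
So crate#13 < crate#5; crate#5 is the heavier of the two.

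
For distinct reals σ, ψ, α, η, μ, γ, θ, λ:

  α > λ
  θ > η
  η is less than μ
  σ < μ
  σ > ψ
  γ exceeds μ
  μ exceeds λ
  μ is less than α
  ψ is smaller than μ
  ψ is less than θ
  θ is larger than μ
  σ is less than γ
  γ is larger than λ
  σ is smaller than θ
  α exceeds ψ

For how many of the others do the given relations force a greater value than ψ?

From ψ the given relations immediately reach σ, μ, θ, α.
From those, γ — 5 in total.
No other element is forced above ψ by the given relations, so the count is 5.

5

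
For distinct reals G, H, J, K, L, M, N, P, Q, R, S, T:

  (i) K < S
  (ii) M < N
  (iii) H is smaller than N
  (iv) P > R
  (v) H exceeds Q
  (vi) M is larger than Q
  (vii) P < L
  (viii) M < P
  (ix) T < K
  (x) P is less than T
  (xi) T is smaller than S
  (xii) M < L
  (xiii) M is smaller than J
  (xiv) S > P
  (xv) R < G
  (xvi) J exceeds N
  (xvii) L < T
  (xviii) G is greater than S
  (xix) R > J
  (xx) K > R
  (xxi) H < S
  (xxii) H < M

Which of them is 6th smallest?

R

Piecing the relations together gives one ordering: Q < H < M < N < J < R < P < L < T < K < S < G.
Counting 6 from the smallest end gives R.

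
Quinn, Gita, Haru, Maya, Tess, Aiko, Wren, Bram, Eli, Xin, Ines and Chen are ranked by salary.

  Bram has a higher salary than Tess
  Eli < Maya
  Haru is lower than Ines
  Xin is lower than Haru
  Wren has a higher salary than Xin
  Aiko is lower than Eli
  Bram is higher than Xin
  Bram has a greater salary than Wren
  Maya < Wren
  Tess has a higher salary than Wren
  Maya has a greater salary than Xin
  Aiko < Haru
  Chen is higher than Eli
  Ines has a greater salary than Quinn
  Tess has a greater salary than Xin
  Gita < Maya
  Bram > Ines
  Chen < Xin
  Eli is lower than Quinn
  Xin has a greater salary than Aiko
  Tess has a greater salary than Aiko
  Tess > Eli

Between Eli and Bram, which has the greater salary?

Bram

Eli < Chen and Chen < Xin give Eli < Xin.
With Xin < Haru: Eli < Chen < Xin < Haru.
Then Haru < Ines extends the chain to Ines.
Then Ines < Bram extends the chain to Bram.
So Eli < Bram; Bram is the higher of the two.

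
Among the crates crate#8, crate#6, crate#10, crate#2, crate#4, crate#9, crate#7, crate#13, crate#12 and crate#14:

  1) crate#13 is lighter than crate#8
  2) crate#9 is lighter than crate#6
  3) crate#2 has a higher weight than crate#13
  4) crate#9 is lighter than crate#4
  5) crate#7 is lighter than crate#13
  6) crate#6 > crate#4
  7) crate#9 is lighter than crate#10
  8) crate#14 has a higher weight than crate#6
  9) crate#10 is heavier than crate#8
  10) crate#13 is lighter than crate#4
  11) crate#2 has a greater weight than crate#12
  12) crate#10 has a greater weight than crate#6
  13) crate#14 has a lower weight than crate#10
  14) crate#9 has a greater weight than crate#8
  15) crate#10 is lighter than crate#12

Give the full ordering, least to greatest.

crate#7 < crate#13 < crate#8 < crate#9 < crate#4 < crate#6 < crate#14 < crate#10 < crate#12 < crate#2

Nothing is placed below crate#7, so it is least; from there crate#7 < crate#13; crate#13 < crate#8; crate#8 < crate#9; crate#9 < crate#4; crate#4 < crate#6; crate#6 < crate#14; crate#14 < crate#10; crate#10 < crate#12; crate#12 < crate#2, each given directly.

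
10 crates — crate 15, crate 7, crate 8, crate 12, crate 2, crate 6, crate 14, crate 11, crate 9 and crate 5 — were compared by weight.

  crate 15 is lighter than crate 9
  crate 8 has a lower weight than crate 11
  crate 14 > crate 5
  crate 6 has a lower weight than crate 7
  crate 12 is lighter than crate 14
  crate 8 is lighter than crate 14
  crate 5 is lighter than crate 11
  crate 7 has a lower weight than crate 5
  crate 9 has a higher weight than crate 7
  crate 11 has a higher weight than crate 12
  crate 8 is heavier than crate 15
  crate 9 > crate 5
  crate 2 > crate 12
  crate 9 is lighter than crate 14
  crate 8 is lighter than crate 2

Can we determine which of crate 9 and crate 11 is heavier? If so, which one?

Following every chain through crate 9: above crate 9 we get crate 14; below crate 9 we get crate 15, crate 6, crate 7, crate 5.
crate 11 is not reached, and no chain runs the other way from crate 11 to crate 9.
So the given relations leave the order of crate 9 and crate 11 undetermined.

undetermined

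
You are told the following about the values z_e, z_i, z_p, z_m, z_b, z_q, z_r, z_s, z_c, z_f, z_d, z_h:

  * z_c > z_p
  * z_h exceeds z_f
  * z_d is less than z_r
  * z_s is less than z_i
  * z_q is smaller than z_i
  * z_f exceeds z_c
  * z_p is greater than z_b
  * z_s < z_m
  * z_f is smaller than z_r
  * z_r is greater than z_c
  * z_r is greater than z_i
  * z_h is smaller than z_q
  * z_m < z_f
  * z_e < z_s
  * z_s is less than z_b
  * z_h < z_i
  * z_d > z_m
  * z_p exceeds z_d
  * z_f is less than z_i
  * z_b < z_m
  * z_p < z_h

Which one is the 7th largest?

z_p

Piecing the relations together gives one ordering: z_e < z_s < z_b < z_m < z_d < z_p < z_c < z_f < z_h < z_q < z_i < z_r.
The 7th largest is z_p.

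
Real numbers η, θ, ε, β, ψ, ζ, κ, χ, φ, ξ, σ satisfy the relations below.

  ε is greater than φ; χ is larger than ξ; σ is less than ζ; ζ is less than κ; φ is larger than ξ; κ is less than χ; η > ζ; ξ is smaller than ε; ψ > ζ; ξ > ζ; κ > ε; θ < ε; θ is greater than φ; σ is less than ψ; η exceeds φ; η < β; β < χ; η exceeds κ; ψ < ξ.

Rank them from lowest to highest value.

σ < ζ < ψ < ξ < φ < θ < ε < κ < η < β < χ

Nothing is placed below σ, so it is least; from there σ < ζ; ζ < ψ; ψ < ξ; ξ < φ; φ < θ; θ < ε; ε < κ; κ < η; η < β; β < χ, each given directly.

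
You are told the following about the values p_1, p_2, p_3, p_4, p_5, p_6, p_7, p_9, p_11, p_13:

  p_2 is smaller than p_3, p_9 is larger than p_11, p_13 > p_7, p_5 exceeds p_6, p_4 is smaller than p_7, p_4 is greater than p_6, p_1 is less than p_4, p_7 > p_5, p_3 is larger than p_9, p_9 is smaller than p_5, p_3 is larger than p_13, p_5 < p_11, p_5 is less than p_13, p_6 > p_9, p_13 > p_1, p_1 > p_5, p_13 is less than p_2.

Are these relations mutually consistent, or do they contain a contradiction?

inconsistent

Chaining the given relations yields p_11 < p_9 < p_6 < p_5, so p_11 < p_5. But one relation states p_5 < p_11. These cannot both hold.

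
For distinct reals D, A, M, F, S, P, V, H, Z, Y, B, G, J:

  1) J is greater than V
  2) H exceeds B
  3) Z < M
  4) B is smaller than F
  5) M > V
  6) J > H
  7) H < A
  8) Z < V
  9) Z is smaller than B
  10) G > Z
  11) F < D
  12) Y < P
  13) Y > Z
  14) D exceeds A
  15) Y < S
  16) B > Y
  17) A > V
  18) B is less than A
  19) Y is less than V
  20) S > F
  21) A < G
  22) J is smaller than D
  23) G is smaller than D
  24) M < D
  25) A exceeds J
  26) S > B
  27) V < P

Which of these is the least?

Chaining upward from Z: directly above it, Y, V, B, M, G; then P, F, H, J, A, S, D.
That covers every other element, and nothing is given below Z, so Z is the least.

Z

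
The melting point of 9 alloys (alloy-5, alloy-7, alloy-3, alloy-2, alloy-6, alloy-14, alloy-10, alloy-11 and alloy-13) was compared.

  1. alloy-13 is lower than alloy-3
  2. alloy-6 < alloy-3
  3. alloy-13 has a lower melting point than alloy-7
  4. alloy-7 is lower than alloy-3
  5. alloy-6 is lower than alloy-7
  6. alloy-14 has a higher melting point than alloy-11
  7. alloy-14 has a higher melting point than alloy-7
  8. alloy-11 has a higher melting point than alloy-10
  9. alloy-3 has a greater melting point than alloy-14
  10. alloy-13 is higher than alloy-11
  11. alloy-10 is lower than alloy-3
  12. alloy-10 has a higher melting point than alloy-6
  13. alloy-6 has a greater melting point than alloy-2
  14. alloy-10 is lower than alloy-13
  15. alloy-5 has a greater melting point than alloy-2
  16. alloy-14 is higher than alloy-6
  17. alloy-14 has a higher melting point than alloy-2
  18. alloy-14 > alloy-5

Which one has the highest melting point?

Chaining downward from alloy-3: directly below it, alloy-6, alloy-10, alloy-13, alloy-7, alloy-14; then alloy-2, alloy-11, alloy-5.
That covers every other element, and nothing is given above alloy-3, so alloy-3 is the highest melting point.

alloy-3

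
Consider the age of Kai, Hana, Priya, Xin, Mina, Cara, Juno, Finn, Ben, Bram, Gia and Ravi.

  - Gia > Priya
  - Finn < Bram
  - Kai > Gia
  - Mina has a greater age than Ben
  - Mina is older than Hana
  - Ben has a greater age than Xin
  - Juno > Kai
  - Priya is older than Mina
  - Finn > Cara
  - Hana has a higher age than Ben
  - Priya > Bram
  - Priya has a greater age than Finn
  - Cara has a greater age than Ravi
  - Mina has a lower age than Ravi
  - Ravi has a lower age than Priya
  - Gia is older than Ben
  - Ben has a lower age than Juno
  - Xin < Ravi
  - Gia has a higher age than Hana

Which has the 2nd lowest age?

Chaining the given pairs: Xin < Ben < Hana < Mina < Ravi < Cara < Finn < Bram < Priya < Gia < Kai < Juno.
Counting 2 from the smallest end gives Ben.

Ben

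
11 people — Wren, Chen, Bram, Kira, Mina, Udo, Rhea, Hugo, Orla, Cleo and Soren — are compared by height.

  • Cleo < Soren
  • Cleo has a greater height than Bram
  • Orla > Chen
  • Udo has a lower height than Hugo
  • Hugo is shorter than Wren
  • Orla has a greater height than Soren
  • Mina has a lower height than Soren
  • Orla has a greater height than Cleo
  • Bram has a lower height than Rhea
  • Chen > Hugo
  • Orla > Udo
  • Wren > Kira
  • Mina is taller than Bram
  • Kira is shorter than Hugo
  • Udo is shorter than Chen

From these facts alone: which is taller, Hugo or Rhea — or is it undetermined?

Following every chain through Hugo: above Hugo we get Chen, Wren, Orla; below Hugo we get Kira, Udo.
Rhea is not reached, and no chain runs the other way from Rhea to Hugo.
So the given relations leave the order of Hugo and Rhea undetermined.

undetermined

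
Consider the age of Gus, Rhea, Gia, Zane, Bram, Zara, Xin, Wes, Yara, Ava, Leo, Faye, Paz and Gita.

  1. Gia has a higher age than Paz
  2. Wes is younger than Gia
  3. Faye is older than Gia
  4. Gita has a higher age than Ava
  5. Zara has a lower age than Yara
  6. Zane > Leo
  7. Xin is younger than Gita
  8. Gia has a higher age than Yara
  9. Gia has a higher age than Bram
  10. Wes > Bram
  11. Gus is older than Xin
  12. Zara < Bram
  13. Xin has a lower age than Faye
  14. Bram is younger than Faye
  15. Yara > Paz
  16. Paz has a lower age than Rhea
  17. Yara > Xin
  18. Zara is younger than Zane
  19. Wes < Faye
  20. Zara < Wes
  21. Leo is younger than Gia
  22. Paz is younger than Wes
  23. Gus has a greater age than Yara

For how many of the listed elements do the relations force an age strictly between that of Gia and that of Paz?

The relations place Paz below Gia. An element lies strictly between them when it is forced above Paz and also forced below Gia.
Above Paz: {Wes, Yara, Gus, Rhea, Faye}. Below Gia: {Zara, Leo, Bram, Xin, Wes, Yara}.
Intersection: {Wes, Yara} — 2.

2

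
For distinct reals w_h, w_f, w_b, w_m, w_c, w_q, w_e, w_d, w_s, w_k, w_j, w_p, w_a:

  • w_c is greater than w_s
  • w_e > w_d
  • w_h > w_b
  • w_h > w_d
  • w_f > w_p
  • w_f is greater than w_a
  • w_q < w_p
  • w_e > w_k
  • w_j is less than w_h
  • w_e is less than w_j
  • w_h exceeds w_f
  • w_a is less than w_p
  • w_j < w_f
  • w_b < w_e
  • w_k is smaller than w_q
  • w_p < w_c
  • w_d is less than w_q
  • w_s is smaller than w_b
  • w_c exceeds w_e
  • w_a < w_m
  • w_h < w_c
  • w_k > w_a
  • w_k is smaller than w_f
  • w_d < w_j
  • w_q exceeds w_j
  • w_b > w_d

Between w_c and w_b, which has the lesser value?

w_b

Chaining the given relations: w_b < w_e < w_j < w_q < w_p < w_f < w_h < w_c.
So w_b < w_c; w_b is the smaller of the two.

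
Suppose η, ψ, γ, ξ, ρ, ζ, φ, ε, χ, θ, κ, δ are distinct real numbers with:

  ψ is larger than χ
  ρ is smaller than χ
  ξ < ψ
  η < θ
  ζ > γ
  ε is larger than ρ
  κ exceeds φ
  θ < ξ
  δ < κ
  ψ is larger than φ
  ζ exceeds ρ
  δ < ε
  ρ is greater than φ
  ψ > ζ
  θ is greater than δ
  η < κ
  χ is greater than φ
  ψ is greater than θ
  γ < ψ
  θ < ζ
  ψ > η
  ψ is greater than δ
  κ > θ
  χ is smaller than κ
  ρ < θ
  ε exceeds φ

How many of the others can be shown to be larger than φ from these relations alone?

8

From φ the given relations immediately reach ρ, χ, ψ, ε, κ.
From those, θ, ζ — 7 in total.
From those, ξ — 8 in total.
No other element is forced above φ by the given relations, so the count is 8.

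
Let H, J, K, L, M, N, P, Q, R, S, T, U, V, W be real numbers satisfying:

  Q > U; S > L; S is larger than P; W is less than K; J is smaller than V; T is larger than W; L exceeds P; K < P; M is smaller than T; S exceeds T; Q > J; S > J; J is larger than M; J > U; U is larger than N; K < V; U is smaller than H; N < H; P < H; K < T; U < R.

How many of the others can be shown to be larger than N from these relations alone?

From N the given relations immediately reach U, H.
From those, J, R, Q — 5 in total.
From those, V, S — 7 in total.
No other element is forced above N by the given relations, so the count is 7.

7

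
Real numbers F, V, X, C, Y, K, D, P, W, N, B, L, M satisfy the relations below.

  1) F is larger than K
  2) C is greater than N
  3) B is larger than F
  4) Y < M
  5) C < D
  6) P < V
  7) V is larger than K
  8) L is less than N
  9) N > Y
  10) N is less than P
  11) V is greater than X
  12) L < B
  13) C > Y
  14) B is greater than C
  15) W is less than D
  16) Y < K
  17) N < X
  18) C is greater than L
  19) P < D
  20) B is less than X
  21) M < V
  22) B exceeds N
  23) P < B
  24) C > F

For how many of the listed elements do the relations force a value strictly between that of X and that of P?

1

The relations place P below X. An element lies strictly between them when it is forced above P and also forced below X.
Above P: {D, B, V}. Below X: {L, Y, K, N, F, C, B}.
Intersection: {B} — 1.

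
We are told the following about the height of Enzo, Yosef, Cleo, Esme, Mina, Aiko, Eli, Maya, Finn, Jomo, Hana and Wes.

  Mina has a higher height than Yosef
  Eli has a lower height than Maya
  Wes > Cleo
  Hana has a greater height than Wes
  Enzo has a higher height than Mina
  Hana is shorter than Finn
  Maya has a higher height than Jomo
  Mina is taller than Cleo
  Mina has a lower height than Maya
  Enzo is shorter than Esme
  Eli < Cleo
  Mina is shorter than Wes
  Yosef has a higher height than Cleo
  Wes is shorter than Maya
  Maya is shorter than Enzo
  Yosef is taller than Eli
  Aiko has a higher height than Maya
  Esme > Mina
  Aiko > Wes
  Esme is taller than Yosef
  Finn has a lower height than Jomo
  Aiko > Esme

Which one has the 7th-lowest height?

Finn

The consecutive relations fix a unique order: Eli < Cleo < Yosef < Mina < Wes < Hana < Finn < Jomo < Maya < Enzo < Esme < Aiko.
The 7th smallest is Finn.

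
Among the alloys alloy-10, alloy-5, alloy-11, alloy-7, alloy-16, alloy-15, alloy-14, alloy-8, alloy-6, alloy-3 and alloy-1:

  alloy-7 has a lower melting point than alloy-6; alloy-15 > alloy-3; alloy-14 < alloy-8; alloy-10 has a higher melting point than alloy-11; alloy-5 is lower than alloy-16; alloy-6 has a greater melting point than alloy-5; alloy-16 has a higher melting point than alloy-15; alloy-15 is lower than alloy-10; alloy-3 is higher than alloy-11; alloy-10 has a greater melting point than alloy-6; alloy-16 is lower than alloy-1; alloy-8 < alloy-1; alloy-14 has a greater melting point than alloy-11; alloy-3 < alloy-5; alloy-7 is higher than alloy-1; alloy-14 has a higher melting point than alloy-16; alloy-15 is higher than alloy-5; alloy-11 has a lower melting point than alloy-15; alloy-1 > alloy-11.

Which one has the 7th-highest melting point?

alloy-16

Piecing the relations together gives one ordering: alloy-11 < alloy-3 < alloy-5 < alloy-15 < alloy-16 < alloy-14 < alloy-8 < alloy-1 < alloy-7 < alloy-6 < alloy-10.
The 7th largest is alloy-16.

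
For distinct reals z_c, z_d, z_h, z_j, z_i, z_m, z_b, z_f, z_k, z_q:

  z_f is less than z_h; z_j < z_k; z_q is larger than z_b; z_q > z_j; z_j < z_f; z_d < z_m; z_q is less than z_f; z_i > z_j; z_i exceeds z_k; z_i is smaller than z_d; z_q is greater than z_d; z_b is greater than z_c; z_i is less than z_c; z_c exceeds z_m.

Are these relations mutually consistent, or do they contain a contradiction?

consistent

The single ordering z_j < z_k < z_i < z_d < z_m < z_c < z_b < z_q < z_f < z_h satisfies every listed relation, so no contradiction arises.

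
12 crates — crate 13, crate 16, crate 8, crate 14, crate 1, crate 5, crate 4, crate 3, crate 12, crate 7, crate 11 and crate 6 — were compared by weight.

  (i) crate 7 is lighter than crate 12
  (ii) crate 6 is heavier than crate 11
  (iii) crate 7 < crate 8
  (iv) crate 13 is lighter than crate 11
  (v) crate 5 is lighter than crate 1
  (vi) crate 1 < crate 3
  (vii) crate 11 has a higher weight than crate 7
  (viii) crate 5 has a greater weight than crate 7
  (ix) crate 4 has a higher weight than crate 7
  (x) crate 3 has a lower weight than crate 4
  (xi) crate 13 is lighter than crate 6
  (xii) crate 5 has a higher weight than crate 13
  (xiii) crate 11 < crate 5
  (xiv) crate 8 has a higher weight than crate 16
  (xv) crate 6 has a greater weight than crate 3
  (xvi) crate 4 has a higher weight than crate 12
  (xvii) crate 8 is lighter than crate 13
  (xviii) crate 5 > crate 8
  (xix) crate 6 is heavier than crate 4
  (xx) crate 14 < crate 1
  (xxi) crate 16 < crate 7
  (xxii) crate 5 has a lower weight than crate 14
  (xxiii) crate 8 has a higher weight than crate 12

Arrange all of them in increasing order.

crate 16 < crate 7 < crate 12 < crate 8 < crate 13 < crate 11 < crate 5 < crate 14 < crate 1 < crate 3 < crate 4 < crate 6

The consecutive links are each given: crate 16 < crate 7; crate 7 < crate 12; crate 12 < crate 8; crate 8 < crate 13; crate 13 < crate 11; crate 11 < crate 5; crate 5 < crate 14; crate 14 < crate 1; crate 1 < crate 3; crate 3 < crate 4; crate 4 < crate 6.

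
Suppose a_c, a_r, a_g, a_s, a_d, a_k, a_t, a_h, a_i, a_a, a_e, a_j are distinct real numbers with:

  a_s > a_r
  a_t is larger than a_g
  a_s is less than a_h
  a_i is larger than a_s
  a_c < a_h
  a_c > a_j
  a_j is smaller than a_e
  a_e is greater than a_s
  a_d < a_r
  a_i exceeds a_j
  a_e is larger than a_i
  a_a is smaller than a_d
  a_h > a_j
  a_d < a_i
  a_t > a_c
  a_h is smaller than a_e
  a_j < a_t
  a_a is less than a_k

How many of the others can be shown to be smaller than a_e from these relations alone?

8

Directly below a_e: a_j, a_s, a_i, a_h.
One step further: a_d, a_r, a_c (7 so far).
One step further: a_a (8 so far).
Nothing else is reachable below a_e; 8 in all.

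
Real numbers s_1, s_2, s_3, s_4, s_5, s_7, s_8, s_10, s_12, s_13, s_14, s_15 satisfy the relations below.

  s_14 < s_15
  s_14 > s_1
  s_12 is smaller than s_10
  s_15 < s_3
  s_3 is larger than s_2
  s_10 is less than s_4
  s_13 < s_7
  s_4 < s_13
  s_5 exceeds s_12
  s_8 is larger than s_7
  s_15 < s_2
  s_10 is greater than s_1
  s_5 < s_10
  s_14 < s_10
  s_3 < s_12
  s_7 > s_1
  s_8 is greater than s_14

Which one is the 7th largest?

Chaining the given pairs: s_1 < s_14 < s_15 < s_2 < s_3 < s_12 < s_5 < s_10 < s_4 < s_13 < s_7 < s_8.
Counting 7 from the largest end gives s_12.

s_12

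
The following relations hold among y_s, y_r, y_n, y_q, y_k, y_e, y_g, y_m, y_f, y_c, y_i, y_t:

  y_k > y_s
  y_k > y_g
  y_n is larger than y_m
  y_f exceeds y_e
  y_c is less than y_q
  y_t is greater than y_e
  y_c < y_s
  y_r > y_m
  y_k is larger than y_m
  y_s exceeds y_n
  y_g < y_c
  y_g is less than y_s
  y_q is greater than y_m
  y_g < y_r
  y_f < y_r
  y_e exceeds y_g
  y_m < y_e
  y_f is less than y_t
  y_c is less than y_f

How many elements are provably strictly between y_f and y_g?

2

The relations place y_g below y_f. An element lies strictly between them when it is forced above y_g and also forced below y_f.
Above y_g: {y_e, y_c, y_s, y_q, y_t, y_r, y_k}. Below y_f: {y_m, y_e, y_c}.
Intersection: {y_e, y_c} — 2.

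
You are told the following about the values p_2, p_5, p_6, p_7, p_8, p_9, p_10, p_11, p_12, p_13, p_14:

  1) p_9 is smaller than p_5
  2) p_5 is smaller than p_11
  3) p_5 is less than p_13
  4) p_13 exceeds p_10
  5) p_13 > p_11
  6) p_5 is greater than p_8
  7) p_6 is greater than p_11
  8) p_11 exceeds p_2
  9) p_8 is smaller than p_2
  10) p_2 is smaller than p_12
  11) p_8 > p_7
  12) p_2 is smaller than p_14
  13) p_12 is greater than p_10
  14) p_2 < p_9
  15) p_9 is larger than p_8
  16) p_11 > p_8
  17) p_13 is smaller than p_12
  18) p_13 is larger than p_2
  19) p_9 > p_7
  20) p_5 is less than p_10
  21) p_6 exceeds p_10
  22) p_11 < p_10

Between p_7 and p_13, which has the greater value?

p_7 < p_8 < p_2 < p_9 < p_5 < p_11 < p_10 < p_13, by transitivity through p_8, p_2, p_9, p_5, p_11, p_10.
So p_7 < p_13; p_13 is the larger of the two.

p_13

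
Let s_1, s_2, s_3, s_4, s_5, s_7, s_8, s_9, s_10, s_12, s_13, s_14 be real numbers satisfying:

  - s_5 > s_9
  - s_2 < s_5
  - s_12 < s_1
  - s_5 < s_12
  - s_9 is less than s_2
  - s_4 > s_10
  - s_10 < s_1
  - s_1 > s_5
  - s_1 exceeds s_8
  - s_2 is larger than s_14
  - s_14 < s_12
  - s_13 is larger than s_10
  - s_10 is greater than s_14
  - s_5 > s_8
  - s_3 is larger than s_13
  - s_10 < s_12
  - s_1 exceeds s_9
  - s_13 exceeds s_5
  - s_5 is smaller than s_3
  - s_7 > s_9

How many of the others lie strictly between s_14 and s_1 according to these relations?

The relations place s_14 below s_1. An element lies strictly between them when it is forced above s_14 and also forced below s_1.
Above s_14: {s_2, s_10, s_5, s_12, s_4, s_13, s_3}. Below s_1: {s_9, s_2, s_8, s_10, s_5, s_12}.
Intersection: {s_2, s_10, s_5, s_12} — 4.

4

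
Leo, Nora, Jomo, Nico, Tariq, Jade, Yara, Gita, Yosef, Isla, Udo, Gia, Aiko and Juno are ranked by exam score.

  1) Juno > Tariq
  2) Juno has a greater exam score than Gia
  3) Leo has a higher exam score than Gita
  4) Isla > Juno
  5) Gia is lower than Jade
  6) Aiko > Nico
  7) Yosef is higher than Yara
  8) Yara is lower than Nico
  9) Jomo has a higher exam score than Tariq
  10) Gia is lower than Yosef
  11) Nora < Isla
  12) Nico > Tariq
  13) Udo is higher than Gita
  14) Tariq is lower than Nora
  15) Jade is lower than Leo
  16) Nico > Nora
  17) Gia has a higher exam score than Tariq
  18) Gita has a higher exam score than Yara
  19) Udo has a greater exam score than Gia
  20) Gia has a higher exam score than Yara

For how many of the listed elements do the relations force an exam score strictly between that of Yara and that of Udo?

2

The relations place Yara below Udo. An element lies strictly between them when it is forced above Yara and also forced below Udo.
Above Yara: {Gia, Yosef, Nico, Gita, Juno, Jade, Aiko, Isla, Leo}. Below Udo: {Tariq, Gia, Gita}.
Intersection: {Gia, Gita} — 2.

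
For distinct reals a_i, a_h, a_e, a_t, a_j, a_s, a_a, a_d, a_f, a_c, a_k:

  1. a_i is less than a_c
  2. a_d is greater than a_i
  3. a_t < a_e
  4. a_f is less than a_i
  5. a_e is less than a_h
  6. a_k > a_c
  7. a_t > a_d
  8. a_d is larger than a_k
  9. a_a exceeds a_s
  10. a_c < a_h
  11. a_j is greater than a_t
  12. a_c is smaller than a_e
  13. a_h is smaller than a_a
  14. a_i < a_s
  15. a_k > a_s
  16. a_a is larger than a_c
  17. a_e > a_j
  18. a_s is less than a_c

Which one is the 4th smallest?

a_c

Piecing the relations together gives one ordering: a_f < a_i < a_s < a_c < a_k < a_d < a_t < a_j < a_e < a_h < a_a.
The 4th smallest is a_c.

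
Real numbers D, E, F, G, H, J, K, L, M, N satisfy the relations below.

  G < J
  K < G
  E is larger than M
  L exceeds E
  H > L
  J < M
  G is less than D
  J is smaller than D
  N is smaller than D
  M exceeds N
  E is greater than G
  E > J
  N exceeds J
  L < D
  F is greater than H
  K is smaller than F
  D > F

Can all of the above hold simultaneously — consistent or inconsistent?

The single ordering K < G < J < N < M < E < L < H < F < D satisfies every listed relation, so no contradiction arises.

consistent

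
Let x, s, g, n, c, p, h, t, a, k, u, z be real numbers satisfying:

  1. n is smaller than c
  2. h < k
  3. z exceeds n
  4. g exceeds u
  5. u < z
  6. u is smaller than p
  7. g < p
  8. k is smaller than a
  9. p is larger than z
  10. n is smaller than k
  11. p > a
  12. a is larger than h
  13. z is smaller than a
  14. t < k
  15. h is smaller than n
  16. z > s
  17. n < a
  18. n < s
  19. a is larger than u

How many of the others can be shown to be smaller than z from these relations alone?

The elements the relations force below z are h, n, u, s — no chain reaches any other.
That is 4.

4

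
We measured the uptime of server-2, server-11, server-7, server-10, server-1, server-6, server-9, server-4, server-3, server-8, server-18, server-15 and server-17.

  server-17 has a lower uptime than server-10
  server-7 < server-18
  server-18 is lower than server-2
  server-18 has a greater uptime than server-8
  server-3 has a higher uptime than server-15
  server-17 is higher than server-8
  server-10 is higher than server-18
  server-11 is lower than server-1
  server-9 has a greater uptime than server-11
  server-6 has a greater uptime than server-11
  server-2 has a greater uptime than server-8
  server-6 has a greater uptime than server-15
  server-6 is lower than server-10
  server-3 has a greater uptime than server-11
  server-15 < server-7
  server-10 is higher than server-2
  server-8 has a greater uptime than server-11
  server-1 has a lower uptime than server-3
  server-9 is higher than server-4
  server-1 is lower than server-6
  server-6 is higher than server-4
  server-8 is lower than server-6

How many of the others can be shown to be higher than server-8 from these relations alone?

From server-8 the given relations immediately reach server-18, server-2, server-17, server-6.
From those, server-10 — 5 in total.
Nothing else is reachable above server-8; 5 in all.

5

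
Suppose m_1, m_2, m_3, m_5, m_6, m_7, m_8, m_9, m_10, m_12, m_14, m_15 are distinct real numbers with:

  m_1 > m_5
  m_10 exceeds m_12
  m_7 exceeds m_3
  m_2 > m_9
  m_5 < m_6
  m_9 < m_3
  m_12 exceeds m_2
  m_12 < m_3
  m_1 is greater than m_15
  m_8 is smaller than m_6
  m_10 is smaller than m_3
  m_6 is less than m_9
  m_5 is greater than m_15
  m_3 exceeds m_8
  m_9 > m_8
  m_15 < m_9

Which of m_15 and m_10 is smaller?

The relevant relations are m_15 < m_5; m_5 < m_6; m_6 < m_9; m_9 < m_2; m_2 < m_12; m_12 < m_10.
Chaining these gives m_15 < m_5 < m_6 < m_9 < m_2 < m_12 < m_10.
So m_15 < m_10; m_15 is the smaller of the two.

m_15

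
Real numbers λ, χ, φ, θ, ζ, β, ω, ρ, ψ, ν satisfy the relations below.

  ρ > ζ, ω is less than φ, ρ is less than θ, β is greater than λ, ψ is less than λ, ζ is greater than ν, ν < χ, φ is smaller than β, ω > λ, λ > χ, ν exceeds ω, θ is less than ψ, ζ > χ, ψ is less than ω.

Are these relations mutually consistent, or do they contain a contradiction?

Chaining the given relations yields ν < χ < ζ < ρ < θ < ψ < λ < ω, so ν < ω. But one relation states ω < ν. These cannot both hold.

inconsistent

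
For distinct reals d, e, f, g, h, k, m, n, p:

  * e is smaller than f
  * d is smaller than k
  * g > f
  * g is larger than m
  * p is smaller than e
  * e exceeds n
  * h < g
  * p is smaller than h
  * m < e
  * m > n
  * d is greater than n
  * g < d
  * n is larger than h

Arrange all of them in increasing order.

The consecutive links are each given: p < h; h < n; n < m; m < e; e < f; f < g; g < d; d < k.

p < h < n < m < e < f < g < d < k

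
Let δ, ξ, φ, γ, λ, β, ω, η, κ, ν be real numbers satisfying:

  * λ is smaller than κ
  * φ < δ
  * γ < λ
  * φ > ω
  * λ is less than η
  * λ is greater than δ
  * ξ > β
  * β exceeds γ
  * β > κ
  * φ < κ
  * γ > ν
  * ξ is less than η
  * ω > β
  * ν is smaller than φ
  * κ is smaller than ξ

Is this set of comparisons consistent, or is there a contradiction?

We have κ < β stated directly, yet also β < ω < φ < δ < λ < κ by chaining the others — so β < κ. Contradiction.

inconsistent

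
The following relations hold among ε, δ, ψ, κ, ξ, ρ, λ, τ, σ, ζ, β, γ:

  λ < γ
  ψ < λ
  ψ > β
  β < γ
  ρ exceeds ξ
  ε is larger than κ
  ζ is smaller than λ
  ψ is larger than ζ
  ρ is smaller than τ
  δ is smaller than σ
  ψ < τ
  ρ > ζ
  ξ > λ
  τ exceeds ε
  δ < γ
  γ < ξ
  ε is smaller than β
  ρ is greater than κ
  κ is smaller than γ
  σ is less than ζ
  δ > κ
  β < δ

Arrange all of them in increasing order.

κ < ε < β < δ < σ < ζ < ψ < λ < γ < ξ < ρ < τ

Nothing is placed below κ, so it is least; from there κ < ε; ε < β; β < δ; δ < σ; σ < ζ; ζ < ψ; ψ < λ; λ < γ; γ < ξ; ξ < ρ; ρ < τ, each given directly.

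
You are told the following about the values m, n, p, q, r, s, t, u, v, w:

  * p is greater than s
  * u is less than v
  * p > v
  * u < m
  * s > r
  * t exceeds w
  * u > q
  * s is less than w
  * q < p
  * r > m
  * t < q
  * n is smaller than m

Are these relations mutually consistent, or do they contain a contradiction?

inconsistent

We have u < m stated directly, yet also m < r < s < w < t < q < u by chaining the others — so m < u. Contradiction.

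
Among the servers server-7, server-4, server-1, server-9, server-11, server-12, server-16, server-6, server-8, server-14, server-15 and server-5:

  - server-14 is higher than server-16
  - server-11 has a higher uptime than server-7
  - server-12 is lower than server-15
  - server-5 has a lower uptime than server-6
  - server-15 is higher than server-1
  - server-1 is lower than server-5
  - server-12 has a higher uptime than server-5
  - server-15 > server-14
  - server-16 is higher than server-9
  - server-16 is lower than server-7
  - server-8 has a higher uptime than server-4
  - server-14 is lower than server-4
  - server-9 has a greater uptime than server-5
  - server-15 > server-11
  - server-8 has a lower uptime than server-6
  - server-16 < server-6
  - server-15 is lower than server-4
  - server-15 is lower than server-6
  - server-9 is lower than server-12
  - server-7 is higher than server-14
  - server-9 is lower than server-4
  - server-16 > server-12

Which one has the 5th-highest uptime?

Chaining the given pairs: server-1 < server-5 < server-9 < server-12 < server-16 < server-14 < server-7 < server-11 < server-15 < server-4 < server-8 < server-6.
The 5th largest is server-11.

server-11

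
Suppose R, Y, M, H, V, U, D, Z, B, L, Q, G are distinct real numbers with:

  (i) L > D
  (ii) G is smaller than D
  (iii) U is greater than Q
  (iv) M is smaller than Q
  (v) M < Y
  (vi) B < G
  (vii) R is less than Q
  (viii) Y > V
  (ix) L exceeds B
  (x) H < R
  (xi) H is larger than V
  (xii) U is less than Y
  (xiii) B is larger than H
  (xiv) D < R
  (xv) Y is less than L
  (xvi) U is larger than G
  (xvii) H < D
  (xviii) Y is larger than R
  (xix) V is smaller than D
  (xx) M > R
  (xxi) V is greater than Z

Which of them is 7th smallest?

R

The consecutive relations fix a unique order: Z < V < H < B < G < D < R < M < Q < U < Y < L.
Counting 7 from the smallest end gives R.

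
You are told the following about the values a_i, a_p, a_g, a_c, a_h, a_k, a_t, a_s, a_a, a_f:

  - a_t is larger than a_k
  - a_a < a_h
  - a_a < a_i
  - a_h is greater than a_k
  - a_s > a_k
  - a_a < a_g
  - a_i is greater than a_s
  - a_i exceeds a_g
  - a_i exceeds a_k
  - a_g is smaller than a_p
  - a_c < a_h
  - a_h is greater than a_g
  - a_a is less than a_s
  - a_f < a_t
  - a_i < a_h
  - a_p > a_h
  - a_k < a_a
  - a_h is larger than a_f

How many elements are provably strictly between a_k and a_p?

Chaining upward from a_k reaches: a_a, a_t, a_s, a_g, a_i, a_h.
Chaining downward from a_p reaches: a_c, a_f, a_a, a_s, a_g, a_i, a_h.
Strictly between a_k and a_p are those in both lists: a_a, a_s, a_g, a_i, a_h — 5 elements.

5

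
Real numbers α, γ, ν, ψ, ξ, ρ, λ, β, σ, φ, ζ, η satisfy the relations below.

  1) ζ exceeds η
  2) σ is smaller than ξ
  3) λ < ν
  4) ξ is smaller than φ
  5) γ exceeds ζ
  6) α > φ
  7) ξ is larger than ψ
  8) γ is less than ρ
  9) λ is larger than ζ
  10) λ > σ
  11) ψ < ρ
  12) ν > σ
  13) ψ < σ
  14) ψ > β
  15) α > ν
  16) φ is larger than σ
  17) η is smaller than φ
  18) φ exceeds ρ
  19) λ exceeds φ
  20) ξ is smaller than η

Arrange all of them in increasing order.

Each adjacent pair is fixed by a given relation: β < ψ; ψ < σ; σ < ξ; ξ < η; η < ζ; ζ < γ; γ < ρ; ρ < φ; φ < λ; λ < ν; ν < α. Chaining them end to end gives the full order.

β < ψ < σ < ξ < η < ζ < γ < ρ < φ < λ < ν < α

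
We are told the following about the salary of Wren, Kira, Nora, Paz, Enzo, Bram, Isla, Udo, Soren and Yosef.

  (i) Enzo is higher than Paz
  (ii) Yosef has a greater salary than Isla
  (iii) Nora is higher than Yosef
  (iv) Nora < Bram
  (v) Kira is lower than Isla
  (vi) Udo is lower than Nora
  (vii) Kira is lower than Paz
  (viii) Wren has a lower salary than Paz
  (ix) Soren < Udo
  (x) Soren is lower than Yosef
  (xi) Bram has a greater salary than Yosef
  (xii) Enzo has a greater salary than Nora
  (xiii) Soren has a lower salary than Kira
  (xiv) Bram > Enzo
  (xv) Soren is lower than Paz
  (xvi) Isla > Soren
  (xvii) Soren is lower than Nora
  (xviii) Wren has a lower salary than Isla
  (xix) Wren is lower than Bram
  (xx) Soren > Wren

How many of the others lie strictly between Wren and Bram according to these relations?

The relations place Wren below Bram. An element lies strictly between them when it is forced above Wren and also forced below Bram.
Above Wren: {Soren, Kira, Udo, Isla, Yosef, Nora, Paz, Enzo}. Below Bram: {Soren, Kira, Udo, Isla, Yosef, Nora, Paz, Enzo}.
Intersection: {Soren, Kira, Udo, Isla, Yosef, Nora, Paz, Enzo} — 8.

8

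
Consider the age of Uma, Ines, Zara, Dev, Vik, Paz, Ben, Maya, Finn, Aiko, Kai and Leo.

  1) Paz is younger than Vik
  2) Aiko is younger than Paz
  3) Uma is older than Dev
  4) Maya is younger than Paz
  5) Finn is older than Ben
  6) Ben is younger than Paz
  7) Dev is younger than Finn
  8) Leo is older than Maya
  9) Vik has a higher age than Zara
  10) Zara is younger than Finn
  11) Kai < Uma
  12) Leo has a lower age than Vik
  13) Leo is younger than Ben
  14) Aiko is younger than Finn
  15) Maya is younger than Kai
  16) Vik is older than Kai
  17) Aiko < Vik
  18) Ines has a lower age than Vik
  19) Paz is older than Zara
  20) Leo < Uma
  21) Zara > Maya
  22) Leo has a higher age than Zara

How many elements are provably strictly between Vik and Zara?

3

The relations place Zara below Vik. An element lies strictly between them when it is forced above Zara and also forced below Vik.
Above Zara: {Leo, Ben, Paz, Uma, Finn}. Below Vik: {Maya, Kai, Leo, Ben, Ines, Aiko, Paz}.
Intersection: {Leo, Ben, Paz} — 3.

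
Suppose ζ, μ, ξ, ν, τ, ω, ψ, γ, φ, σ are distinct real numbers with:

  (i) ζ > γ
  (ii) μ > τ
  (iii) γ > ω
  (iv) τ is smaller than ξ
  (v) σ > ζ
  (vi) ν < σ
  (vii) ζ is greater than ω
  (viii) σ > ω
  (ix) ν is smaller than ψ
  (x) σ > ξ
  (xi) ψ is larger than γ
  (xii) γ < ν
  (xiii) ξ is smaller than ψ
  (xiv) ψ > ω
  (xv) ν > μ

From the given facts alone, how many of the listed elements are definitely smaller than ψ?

6

Directly below ψ: ω, γ, ξ, ν.
One step further: τ, μ (6 so far).
No other element is forced below ψ by the given relations, so the count is 6.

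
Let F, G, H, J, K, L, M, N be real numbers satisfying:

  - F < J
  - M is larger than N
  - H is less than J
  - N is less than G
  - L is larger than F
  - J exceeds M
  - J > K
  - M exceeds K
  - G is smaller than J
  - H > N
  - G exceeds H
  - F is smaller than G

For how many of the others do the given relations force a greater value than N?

4

Directly above N: M, H, G.
One step further: J (4 so far).
Nothing else is reachable above N; 4 in all.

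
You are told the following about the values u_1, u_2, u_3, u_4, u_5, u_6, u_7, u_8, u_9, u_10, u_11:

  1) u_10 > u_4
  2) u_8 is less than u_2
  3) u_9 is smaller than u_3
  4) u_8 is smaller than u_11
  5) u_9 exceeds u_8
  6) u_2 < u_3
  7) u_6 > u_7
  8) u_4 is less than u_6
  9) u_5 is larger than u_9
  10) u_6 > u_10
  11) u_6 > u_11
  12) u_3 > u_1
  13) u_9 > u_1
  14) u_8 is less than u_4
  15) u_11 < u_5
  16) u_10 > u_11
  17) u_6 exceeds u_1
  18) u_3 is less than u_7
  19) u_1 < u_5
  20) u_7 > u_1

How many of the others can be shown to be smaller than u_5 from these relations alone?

4

Directly below u_5: u_1, u_11, u_9.
One step further: u_8 (4 so far).
Nothing else is reachable below u_5; 4 in all.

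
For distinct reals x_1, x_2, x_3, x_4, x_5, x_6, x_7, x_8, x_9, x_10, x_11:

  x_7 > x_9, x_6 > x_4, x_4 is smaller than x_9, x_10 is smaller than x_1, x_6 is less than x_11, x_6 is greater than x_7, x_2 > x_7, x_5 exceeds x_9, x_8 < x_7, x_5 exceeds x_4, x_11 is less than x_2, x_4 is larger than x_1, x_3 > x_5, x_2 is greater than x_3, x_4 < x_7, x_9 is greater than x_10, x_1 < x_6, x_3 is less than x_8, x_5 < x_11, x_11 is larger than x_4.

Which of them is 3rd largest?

x_6

Chaining the given pairs: x_10 < x_1 < x_4 < x_9 < x_5 < x_3 < x_8 < x_7 < x_6 < x_11 < x_2.
Counting 3 from the largest end gives x_6.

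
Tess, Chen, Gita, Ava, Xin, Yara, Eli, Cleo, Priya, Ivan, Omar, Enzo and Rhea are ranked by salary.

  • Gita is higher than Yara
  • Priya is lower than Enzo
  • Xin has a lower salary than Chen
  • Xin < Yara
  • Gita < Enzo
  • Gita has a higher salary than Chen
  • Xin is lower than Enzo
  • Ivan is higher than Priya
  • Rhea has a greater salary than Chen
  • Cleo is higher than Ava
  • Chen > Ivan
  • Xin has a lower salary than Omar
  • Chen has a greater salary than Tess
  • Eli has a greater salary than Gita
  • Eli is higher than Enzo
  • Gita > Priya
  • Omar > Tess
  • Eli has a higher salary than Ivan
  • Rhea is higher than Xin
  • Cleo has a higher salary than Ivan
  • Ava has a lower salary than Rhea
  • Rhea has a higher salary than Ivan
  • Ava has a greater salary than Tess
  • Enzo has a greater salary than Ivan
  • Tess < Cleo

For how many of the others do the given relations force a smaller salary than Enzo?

7

The elements the relations force below Enzo are Priya, Tess, Ivan, Xin, Chen, Yara, Gita — no chain reaches any other.
That is 7.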